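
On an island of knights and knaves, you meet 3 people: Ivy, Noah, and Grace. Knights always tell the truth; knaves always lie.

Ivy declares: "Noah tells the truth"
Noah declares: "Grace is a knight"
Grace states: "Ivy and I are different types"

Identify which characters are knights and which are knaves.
Ivy is a knave.
Noah is a knave.
Grace is a knave.

Verification:
- Ivy (knave) says "Noah tells the truth" - this is FALSE (a lie) because Noah is a knave.
- Noah (knave) says "Grace is a knight" - this is FALSE (a lie) because Grace is a knave.
- Grace (knave) says "Ivy and I are different types" - this is FALSE (a lie) because Grace is a knave and Ivy is a knave.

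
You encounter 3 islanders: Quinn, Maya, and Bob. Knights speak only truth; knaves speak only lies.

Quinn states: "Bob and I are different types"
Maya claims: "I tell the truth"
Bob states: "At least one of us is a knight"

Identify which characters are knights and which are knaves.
Quinn is a knave.
Maya is a knave.
Bob is a knave.

Verification:
- Quinn (knave) says "Bob and I are different types" - this is FALSE (a lie) because Quinn is a knave and Bob is a knave.
- Maya (knave) says "I tell the truth" - this is FALSE (a lie) because Maya is a knave.
- Bob (knave) says "At least one of us is a knight" - this is FALSE (a lie) because no one is a knight.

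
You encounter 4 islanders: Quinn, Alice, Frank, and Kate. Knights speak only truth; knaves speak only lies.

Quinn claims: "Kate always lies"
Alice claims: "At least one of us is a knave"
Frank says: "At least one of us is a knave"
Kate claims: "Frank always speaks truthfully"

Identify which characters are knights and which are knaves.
Quinn is a knave.
Alice is a knight.
Frank is a knight.
Kate is a knight.

Verification:
- Quinn (knave) says "Kate always lies" - this is FALSE (a lie) because Kate is a knight.
- Alice (knight) says "At least one of us is a knave" - this is TRUE because Quinn is a knave.
- Frank (knight) says "At least one of us is a knave" - this is TRUE because Quinn is a knave.
- Kate (knight) says "Frank always speaks truthfully" - this is TRUE because Frank is a knight.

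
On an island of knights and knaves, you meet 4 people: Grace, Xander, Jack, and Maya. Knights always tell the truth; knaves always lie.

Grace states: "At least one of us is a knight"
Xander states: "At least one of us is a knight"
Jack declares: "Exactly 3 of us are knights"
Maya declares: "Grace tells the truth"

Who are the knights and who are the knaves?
Grace is a knave.
Xander is a knave.
Jack is a knave.
Maya is a knave.

Verification:
- Grace (knave) says "At least one of us is a knight" - this is FALSE (a lie) because no one is a knight.
- Xander (knave) says "At least one of us is a knight" - this is FALSE (a lie) because no one is a knight.
- Jack (knave) says "Exactly 3 of us are knights" - this is FALSE (a lie) because there are 0 knights.
- Maya (knave) says "Grace tells the truth" - this is FALSE (a lie) because Grace is a knave.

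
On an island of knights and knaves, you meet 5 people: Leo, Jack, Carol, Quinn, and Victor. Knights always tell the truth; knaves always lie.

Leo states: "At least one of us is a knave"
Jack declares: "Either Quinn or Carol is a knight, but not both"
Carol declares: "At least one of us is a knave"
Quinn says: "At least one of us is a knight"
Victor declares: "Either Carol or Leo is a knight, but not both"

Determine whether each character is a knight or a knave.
Leo is a knight.
Jack is a knave.
Carol is a knight.
Quinn is a knight.
Victor is a knave.

Verification:
- Leo (knight) says "At least one of us is a knave" - this is TRUE because Jack and Victor are knaves.
- Jack (knave) says "Either Quinn or Carol is a knight, but not both" - this is FALSE (a lie) because Quinn is a knight and Carol is a knight.
- Carol (knight) says "At least one of us is a knave" - this is TRUE because Jack and Victor are knaves.
- Quinn (knight) says "At least one of us is a knight" - this is TRUE because Leo, Carol, and Quinn are knights.
- Victor (knave) says "Either Carol or Leo is a knight, but not both" - this is FALSE (a lie) because Carol is a knight and Leo is a knight.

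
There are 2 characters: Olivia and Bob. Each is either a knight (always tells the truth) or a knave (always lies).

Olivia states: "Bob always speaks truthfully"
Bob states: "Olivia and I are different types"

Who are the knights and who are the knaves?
Olivia is a knave.
Bob is a knave.

Verification:
- Olivia (knave) says "Bob always speaks truthfully" - this is FALSE (a lie) because Bob is a knave.
- Bob (knave) says "Olivia and I are different types" - this is FALSE (a lie) because Bob is a knave and Olivia is a knave.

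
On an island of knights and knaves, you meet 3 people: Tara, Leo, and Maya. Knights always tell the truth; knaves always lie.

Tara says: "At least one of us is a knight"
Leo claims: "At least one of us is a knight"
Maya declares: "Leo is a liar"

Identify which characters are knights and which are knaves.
Tara is a knight.
Leo is a knight.
Maya is a knave.

Verification:
- Tara (knight) says "At least one of us is a knight" - this is TRUE because Tara and Leo are knights.
- Leo (knight) says "At least one of us is a knight" - this is TRUE because Tara and Leo are knights.
- Maya (knave) says "Leo is a liar" - this is FALSE (a lie) because Leo is a knight.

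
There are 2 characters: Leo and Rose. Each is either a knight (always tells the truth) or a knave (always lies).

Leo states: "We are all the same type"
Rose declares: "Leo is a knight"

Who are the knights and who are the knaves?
Leo is a knight.
Rose is a knight.

Verification:
- Leo (knight) says "We are all the same type" - this is TRUE because Leo and Rose are knights.
- Rose (knight) says "Leo is a knight" - this is TRUE because Leo is a knight.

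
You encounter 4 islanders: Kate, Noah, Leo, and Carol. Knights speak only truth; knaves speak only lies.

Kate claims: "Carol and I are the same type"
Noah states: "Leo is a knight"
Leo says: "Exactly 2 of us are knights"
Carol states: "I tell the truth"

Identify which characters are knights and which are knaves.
Kate is a knave.
Noah is a knave.
Leo is a knave.
Carol is a knight.

Verification:
- Kate (knave) says "Carol and I are the same type" - this is FALSE (a lie) because Kate is a knave and Carol is a knight.
- Noah (knave) says "Leo is a knight" - this is FALSE (a lie) because Leo is a knave.
- Leo (knave) says "Exactly 2 of us are knights" - this is FALSE (a lie) because there are 1 knights.
- Carol (knight) says "I tell the truth" - this is TRUE because Carol is a knight.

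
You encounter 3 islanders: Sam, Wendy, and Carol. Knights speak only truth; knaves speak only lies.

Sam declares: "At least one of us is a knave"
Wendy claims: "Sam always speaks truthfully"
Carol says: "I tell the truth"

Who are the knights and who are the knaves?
Sam is a knight.
Wendy is a knight.
Carol is a knave.

Verification:
- Sam (knight) says "At least one of us is a knave" - this is TRUE because Carol is a knave.
- Wendy (knight) says "Sam always speaks truthfully" - this is TRUE because Sam is a knight.
- Carol (knave) says "I tell the truth" - this is FALSE (a lie) because Carol is a knave.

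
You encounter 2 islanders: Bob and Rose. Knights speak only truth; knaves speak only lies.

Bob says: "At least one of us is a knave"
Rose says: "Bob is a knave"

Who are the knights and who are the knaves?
Bob is a knight.
Rose is a knave.

Verification:
- Bob (knight) says "At least one of us is a knave" - this is TRUE because Rose is a knave.
- Rose (knave) says "Bob is a knave" - this is FALSE (a lie) because Bob is a knight.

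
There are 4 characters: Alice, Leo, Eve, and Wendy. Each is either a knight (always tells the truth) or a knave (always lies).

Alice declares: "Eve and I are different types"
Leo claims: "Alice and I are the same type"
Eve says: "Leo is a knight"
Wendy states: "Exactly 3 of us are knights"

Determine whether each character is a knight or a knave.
Alice is a knight.
Leo is a knave.
Eve is a knave.
Wendy is a knave.

Verification:
- Alice (knight) says "Eve and I are different types" - this is TRUE because Alice is a knight and Eve is a knave.
- Leo (knave) says "Alice and I are the same type" - this is FALSE (a lie) because Leo is a knave and Alice is a knight.
- Eve (knave) says "Leo is a knight" - this is FALSE (a lie) because Leo is a knave.
- Wendy (knave) says "Exactly 3 of us are knights" - this is FALSE (a lie) because there are 1 knights.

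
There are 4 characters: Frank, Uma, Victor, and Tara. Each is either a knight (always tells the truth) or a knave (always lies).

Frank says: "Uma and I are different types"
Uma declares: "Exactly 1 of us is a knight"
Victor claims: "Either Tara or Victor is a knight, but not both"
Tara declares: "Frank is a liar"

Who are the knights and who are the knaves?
Frank is a knight.
Uma is a knave.
Victor is a knight.
Tara is a knave.

Verification:
- Frank (knight) says "Uma and I are different types" - this is TRUE because Frank is a knight and Uma is a knave.
- Uma (knave) says "Exactly 1 of us is a knight" - this is FALSE (a lie) because there are 2 knights.
- Victor (knight) says "Either Tara or Victor is a knight, but not both" - this is TRUE because Tara is a knave and Victor is a knight.
- Tara (knave) says "Frank is a liar" - this is FALSE (a lie) because Frank is a knight.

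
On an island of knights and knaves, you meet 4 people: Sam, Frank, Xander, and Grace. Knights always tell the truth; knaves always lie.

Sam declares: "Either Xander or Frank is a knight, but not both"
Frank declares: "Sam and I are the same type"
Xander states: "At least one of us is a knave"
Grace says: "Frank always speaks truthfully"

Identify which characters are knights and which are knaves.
Sam is a knight.
Frank is a knave.
Xander is a knight.
Grace is a knave.

Verification:
- Sam (knight) says "Either Xander or Frank is a knight, but not both" - this is TRUE because Xander is a knight and Frank is a knave.
- Frank (knave) says "Sam and I are the same type" - this is FALSE (a lie) because Frank is a knave and Sam is a knight.
- Xander (knight) says "At least one of us is a knave" - this is TRUE because Frank and Grace are knaves.
- Grace (knave) says "Frank always speaks truthfully" - this is FALSE (a lie) because Frank is a knave.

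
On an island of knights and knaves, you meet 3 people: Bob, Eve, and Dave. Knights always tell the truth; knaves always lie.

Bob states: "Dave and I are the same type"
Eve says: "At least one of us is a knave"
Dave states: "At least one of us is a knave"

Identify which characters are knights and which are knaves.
Bob is a knave.
Eve is a knight.
Dave is a knight.

Verification:
- Bob (knave) says "Dave and I are the same type" - this is FALSE (a lie) because Bob is a knave and Dave is a knight.
- Eve (knight) says "At least one of us is a knave" - this is TRUE because Bob is a knave.
- Dave (knight) says "At least one of us is a knave" - this is TRUE because Bob is a knave.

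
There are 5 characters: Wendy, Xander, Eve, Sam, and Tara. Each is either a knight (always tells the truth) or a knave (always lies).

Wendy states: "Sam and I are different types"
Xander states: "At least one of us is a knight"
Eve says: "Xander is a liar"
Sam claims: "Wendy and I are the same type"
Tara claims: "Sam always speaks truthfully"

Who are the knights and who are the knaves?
Wendy is a knight.
Xander is a knight.
Eve is a knave.
Sam is a knave.
Tara is a knave.

Verification:
- Wendy (knight) says "Sam and I are different types" - this is TRUE because Wendy is a knight and Sam is a knave.
- Xander (knight) says "At least one of us is a knight" - this is TRUE because Wendy and Xander are knights.
- Eve (knave) says "Xander is a liar" - this is FALSE (a lie) because Xander is a knight.
- Sam (knave) says "Wendy and I are the same type" - this is FALSE (a lie) because Sam is a knave and Wendy is a knight.
- Tara (knave) says "Sam always speaks truthfully" - this is FALSE (a lie) because Sam is a knave.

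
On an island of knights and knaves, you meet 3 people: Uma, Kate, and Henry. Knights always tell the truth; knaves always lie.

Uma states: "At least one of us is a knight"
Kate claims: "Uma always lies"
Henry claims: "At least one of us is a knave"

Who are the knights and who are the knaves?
Uma is a knight.
Kate is a knave.
Henry is a knight.

Verification:
- Uma (knight) says "At least one of us is a knight" - this is TRUE because Uma and Henry are knights.
- Kate (knave) says "Uma always lies" - this is FALSE (a lie) because Uma is a knight.
- Henry (knight) says "At least one of us is a knave" - this is TRUE because Kate is a knave.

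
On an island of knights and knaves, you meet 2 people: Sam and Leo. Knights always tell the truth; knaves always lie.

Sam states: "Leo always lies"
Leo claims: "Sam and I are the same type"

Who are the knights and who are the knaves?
Sam is a knight.
Leo is a knave.

Verification:
- Sam (knight) says "Leo always lies" - this is TRUE because Leo is a knave.
- Leo (knave) says "Sam and I are the same type" - this is FALSE (a lie) because Leo is a knave and Sam is a knight.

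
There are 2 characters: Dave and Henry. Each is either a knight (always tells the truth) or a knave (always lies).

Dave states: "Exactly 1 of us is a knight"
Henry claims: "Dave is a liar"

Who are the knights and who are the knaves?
Dave is a knight.
Henry is a knave.

Verification:
- Dave (knight) says "Exactly 1 of us is a knight" - this is TRUE because there are 1 knights.
- Henry (knave) says "Dave is a liar" - this is FALSE (a lie) because Dave is a knight.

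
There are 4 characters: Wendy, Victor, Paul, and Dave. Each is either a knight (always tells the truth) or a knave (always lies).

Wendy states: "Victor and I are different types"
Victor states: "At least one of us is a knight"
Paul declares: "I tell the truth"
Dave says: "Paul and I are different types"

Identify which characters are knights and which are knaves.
Wendy is a knave.
Victor is a knave.
Paul is a knave.
Dave is a knave.

Verification:
- Wendy (knave) says "Victor and I are different types" - this is FALSE (a lie) because Wendy is a knave and Victor is a knave.
- Victor (knave) says "At least one of us is a knight" - this is FALSE (a lie) because no one is a knight.
- Paul (knave) says "I tell the truth" - this is FALSE (a lie) because Paul is a knave.
- Dave (knave) says "Paul and I are different types" - this is FALSE (a lie) because Dave is a knave and Paul is a knave.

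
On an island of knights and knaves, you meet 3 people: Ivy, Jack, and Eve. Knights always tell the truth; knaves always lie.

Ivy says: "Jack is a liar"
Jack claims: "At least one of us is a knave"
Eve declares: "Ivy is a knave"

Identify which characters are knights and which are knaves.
Ivy is a knave.
Jack is a knight.
Eve is a knight.

Verification:
- Ivy (knave) says "Jack is a liar" - this is FALSE (a lie) because Jack is a knight.
- Jack (knight) says "At least one of us is a knave" - this is TRUE because Ivy is a knave.
- Eve (knight) says "Ivy is a knave" - this is TRUE because Ivy is a knave.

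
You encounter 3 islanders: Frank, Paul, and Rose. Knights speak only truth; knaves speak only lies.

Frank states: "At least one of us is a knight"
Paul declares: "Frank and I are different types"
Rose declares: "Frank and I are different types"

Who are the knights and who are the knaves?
Frank is a knave.
Paul is a knave.
Rose is a knave.

Verification:
- Frank (knave) says "At least one of us is a knight" - this is FALSE (a lie) because no one is a knight.
- Paul (knave) says "Frank and I are different types" - this is FALSE (a lie) because Paul is a knave and Frank is a knave.
- Rose (knave) says "Frank and I are different types" - this is FALSE (a lie) because Rose is a knave and Frank is a knave.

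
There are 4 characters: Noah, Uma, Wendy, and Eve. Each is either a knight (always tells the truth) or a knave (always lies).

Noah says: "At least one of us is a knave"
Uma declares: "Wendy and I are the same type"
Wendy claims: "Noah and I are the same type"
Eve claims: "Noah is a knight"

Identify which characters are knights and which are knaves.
Noah is a knight.
Uma is a knave.
Wendy is a knight.
Eve is a knight.

Verification:
- Noah (knight) says "At least one of us is a knave" - this is TRUE because Uma is a knave.
- Uma (knave) says "Wendy and I are the same type" - this is FALSE (a lie) because Uma is a knave and Wendy is a knight.
- Wendy (knight) says "Noah and I are the same type" - this is TRUE because Wendy is a knight and Noah is a knight.
- Eve (knight) says "Noah is a knight" - this is TRUE because Noah is a knight.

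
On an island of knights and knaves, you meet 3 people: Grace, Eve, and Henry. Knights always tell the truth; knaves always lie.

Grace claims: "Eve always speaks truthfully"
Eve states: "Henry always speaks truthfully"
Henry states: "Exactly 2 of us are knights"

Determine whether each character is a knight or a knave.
Grace is a knave.
Eve is a knave.
Henry is a knave.

Verification:
- Grace (knave) says "Eve always speaks truthfully" - this is FALSE (a lie) because Eve is a knave.
- Eve (knave) says "Henry always speaks truthfully" - this is FALSE (a lie) because Henry is a knave.
- Henry (knave) says "Exactly 2 of us are knights" - this is FALSE (a lie) because there are 0 knights.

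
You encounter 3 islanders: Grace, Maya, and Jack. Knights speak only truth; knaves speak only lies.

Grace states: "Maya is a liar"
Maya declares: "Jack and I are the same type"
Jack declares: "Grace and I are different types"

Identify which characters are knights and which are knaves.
Grace is a knave.
Maya is a knight.
Jack is a knight.

Verification:
- Grace (knave) says "Maya is a liar" - this is FALSE (a lie) because Maya is a knight.
- Maya (knight) says "Jack and I are the same type" - this is TRUE because Maya is a knight and Jack is a knight.
- Jack (knight) says "Grace and I are different types" - this is TRUE because Jack is a knight and Grace is a knave.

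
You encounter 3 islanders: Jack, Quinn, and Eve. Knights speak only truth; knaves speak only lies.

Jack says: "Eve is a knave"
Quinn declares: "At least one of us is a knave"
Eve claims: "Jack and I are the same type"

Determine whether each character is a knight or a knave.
Jack is a knight.
Quinn is a knight.
Eve is a knave.

Verification:
- Jack (knight) says "Eve is a knave" - this is TRUE because Eve is a knave.
- Quinn (knight) says "At least one of us is a knave" - this is TRUE because Eve is a knave.
- Eve (knave) says "Jack and I are the same type" - this is FALSE (a lie) because Eve is a knave and Jack is a knight.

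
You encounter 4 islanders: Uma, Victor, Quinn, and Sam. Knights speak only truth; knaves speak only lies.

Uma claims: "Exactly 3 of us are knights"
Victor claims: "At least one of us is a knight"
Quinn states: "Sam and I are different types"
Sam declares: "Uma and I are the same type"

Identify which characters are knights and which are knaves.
Uma is a knight.
Victor is a knight.
Quinn is a knight.
Sam is a knave.

Verification:
- Uma (knight) says "Exactly 3 of us are knights" - this is TRUE because there are 3 knights.
- Victor (knight) says "At least one of us is a knight" - this is TRUE because Uma, Victor, and Quinn are knights.
- Quinn (knight) says "Sam and I are different types" - this is TRUE because Quinn is a knight and Sam is a knave.
- Sam (knave) says "Uma and I are the same type" - this is FALSE (a lie) because Sam is a knave and Uma is a knight.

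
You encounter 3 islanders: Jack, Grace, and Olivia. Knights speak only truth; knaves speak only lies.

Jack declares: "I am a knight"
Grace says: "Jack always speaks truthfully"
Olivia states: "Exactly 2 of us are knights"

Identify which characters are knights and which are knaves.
Jack is a knave.
Grace is a knave.
Olivia is a knave.

Verification:
- Jack (knave) says "I am a knight" - this is FALSE (a lie) because Jack is a knave.
- Grace (knave) says "Jack always speaks truthfully" - this is FALSE (a lie) because Jack is a knave.
- Olivia (knave) says "Exactly 2 of us are knights" - this is FALSE (a lie) because there are 0 knights.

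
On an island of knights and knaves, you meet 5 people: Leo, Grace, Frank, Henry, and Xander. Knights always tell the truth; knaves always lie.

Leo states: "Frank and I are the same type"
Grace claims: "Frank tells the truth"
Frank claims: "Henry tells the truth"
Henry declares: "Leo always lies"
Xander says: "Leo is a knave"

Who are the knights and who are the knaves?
Leo is a knave.
Grace is a knight.
Frank is a knight.
Henry is a knight.
Xander is a knight.

Verification:
- Leo (knave) says "Frank and I are the same type" - this is FALSE (a lie) because Leo is a knave and Frank is a knight.
- Grace (knight) says "Frank tells the truth" - this is TRUE because Frank is a knight.
- Frank (knight) says "Henry tells the truth" - this is TRUE because Henry is a knight.
- Henry (knight) says "Leo always lies" - this is TRUE because Leo is a knave.
- Xander (knight) says "Leo is a knave" - this is TRUE because Leo is a knave.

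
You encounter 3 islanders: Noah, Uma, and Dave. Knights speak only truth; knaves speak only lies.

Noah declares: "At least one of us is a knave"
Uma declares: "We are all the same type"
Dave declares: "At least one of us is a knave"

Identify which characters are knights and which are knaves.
Noah is a knight.
Uma is a knave.
Dave is a knight.

Verification:
- Noah (knight) says "At least one of us is a knave" - this is TRUE because Uma is a knave.
- Uma (knave) says "We are all the same type" - this is FALSE (a lie) because Noah and Dave are knights and Uma is a knave.
- Dave (knight) says "At least one of us is a knave" - this is TRUE because Uma is a knave.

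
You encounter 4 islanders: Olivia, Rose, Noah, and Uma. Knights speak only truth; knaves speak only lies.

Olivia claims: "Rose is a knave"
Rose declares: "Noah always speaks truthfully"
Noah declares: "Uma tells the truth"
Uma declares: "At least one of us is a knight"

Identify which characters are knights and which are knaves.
Olivia is a knave.
Rose is a knight.
Noah is a knight.
Uma is a knight.

Verification:
- Olivia (knave) says "Rose is a knave" - this is FALSE (a lie) because Rose is a knight.
- Rose (knight) says "Noah always speaks truthfully" - this is TRUE because Noah is a knight.
- Noah (knight) says "Uma tells the truth" - this is TRUE because Uma is a knight.
- Uma (knight) says "At least one of us is a knight" - this is TRUE because Rose, Noah, and Uma are knights.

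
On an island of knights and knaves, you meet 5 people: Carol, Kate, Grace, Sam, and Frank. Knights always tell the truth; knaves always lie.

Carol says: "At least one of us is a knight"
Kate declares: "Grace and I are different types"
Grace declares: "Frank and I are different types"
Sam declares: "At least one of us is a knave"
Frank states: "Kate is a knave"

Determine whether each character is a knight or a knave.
Carol is a knight.
Kate is a knight.
Grace is a knave.
Sam is a knight.
Frank is a knave.

Verification:
- Carol (knight) says "At least one of us is a knight" - this is TRUE because Carol, Kate, and Sam are knights.
- Kate (knight) says "Grace and I are different types" - this is TRUE because Kate is a knight and Grace is a knave.
- Grace (knave) says "Frank and I are different types" - this is FALSE (a lie) because Grace is a knave and Frank is a knave.
- Sam (knight) says "At least one of us is a knave" - this is TRUE because Grace and Frank are knaves.
- Frank (knave) says "Kate is a knave" - this is FALSE (a lie) because Kate is a knight.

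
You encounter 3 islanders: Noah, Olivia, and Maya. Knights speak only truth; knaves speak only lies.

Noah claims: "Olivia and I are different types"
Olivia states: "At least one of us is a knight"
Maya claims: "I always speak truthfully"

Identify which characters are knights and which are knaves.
Noah is a knave.
Olivia is a knave.
Maya is a knave.

Verification:
- Noah (knave) says "Olivia and I are different types" - this is FALSE (a lie) because Noah is a knave and Olivia is a knave.
- Olivia (knave) says "At least one of us is a knight" - this is FALSE (a lie) because no one is a knight.
- Maya (knave) says "I always speak truthfully" - this is FALSE (a lie) because Maya is a knave.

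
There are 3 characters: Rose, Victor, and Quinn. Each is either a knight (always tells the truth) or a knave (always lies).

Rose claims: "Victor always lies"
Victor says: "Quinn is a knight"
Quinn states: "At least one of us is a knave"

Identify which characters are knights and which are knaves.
Rose is a knave.
Victor is a knight.
Quinn is a knight.

Verification:
- Rose (knave) says "Victor always lies" - this is FALSE (a lie) because Victor is a knight.
- Victor (knight) says "Quinn is a knight" - this is TRUE because Quinn is a knight.
- Quinn (knight) says "At least one of us is a knave" - this is TRUE because Rose is a knave.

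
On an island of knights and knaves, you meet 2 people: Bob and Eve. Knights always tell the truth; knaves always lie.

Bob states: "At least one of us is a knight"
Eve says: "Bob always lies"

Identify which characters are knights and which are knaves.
Bob is a knight.
Eve is a knave.

Verification:
- Bob (knight) says "At least one of us is a knight" - this is TRUE because Bob is a knight.
- Eve (knave) says "Bob always lies" - this is FALSE (a lie) because Bob is a knight.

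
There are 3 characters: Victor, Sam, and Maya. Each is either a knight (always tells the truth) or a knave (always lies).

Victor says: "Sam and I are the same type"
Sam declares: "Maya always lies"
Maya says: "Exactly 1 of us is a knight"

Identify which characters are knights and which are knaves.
Victor is a knight.
Sam is a knight.
Maya is a knave.

Verification:
- Victor (knight) says "Sam and I are the same type" - this is TRUE because Victor is a knight and Sam is a knight.
- Sam (knight) says "Maya always lies" - this is TRUE because Maya is a knave.
- Maya (knave) says "Exactly 1 of us is a knight" - this is FALSE (a lie) because there are 2 knights.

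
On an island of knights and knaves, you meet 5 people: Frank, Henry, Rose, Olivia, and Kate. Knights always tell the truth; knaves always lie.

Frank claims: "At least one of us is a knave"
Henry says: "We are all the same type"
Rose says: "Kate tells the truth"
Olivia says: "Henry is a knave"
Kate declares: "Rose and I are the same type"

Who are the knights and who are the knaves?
Frank is a knight.
Henry is a knave.
Rose is a knight.
Olivia is a knight.
Kate is a knight.

Verification:
- Frank (knight) says "At least one of us is a knave" - this is TRUE because Henry is a knave.
- Henry (knave) says "We are all the same type" - this is FALSE (a lie) because Frank, Rose, Olivia, and Kate are knights and Henry is a knave.
- Rose (knight) says "Kate tells the truth" - this is TRUE because Kate is a knight.
- Olivia (knight) says "Henry is a knave" - this is TRUE because Henry is a knave.
- Kate (knight) says "Rose and I are the same type" - this is TRUE because Kate is a knight and Rose is a knight.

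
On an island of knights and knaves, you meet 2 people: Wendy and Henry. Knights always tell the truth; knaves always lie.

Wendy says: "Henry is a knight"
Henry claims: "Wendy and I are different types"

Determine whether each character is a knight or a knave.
Wendy is a knave.
Henry is a knave.

Verification:
- Wendy (knave) says "Henry is a knight" - this is FALSE (a lie) because Henry is a knave.
- Henry (knave) says "Wendy and I are different types" - this is FALSE (a lie) because Henry is a knave and Wendy is a knave.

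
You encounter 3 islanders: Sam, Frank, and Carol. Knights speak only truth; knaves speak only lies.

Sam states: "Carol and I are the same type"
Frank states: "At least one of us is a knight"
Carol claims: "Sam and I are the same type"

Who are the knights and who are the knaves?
Sam is a knight.
Frank is a knight.
Carol is a knight.

Verification:
- Sam (knight) says "Carol and I are the same type" - this is TRUE because Sam is a knight and Carol is a knight.
- Frank (knight) says "At least one of us is a knight" - this is TRUE because Sam, Frank, and Carol are knights.
- Carol (knight) says "Sam and I are the same type" - this is TRUE because Carol is a knight and Sam is a knight.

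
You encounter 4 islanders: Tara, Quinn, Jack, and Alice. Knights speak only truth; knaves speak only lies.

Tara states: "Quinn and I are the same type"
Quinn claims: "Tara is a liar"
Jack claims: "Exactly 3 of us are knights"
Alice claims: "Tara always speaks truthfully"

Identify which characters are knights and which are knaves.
Tara is a knave.
Quinn is a knight.
Jack is a knave.
Alice is a knave.

Verification:
- Tara (knave) says "Quinn and I are the same type" - this is FALSE (a lie) because Tara is a knave and Quinn is a knight.
- Quinn (knight) says "Tara is a liar" - this is TRUE because Tara is a knave.
- Jack (knave) says "Exactly 3 of us are knights" - this is FALSE (a lie) because there are 1 knights.
- Alice (knave) says "Tara always speaks truthfully" - this is FALSE (a lie) because Tara is a knave.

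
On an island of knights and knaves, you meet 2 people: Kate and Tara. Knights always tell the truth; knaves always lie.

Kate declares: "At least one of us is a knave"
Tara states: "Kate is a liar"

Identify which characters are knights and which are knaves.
Kate is a knight.
Tara is a knave.

Verification:
- Kate (knight) says "At least one of us is a knave" - this is TRUE because Tara is a knave.
- Tara (knave) says "Kate is a liar" - this is FALSE (a lie) because Kate is a knight.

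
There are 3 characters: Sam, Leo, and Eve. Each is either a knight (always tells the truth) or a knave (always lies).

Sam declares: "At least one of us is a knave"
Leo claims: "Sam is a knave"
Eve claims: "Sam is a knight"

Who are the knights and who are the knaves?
Sam is a knight.
Leo is a knave.
Eve is a knight.

Verification:
- Sam (knight) says "At least one of us is a knave" - this is TRUE because Leo is a knave.
- Leo (knave) says "Sam is a knave" - this is FALSE (a lie) because Sam is a knight.
- Eve (knight) says "Sam is a knight" - this is TRUE because Sam is a knight.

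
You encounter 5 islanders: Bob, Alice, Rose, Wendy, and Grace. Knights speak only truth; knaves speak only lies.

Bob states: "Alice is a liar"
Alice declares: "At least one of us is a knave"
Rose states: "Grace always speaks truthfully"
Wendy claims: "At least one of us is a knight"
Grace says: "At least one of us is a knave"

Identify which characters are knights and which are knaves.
Bob is a knave.
Alice is a knight.
Rose is a knight.
Wendy is a knight.
Grace is a knight.

Verification:
- Bob (knave) says "Alice is a liar" - this is FALSE (a lie) because Alice is a knight.
- Alice (knight) says "At least one of us is a knave" - this is TRUE because Bob is a knave.
- Rose (knight) says "Grace always speaks truthfully" - this is TRUE because Grace is a knight.
- Wendy (knight) says "At least one of us is a knight" - this is TRUE because Alice, Rose, Wendy, and Grace are knights.
- Grace (knight) says "At least one of us is a knave" - this is TRUE because Bob is a knave.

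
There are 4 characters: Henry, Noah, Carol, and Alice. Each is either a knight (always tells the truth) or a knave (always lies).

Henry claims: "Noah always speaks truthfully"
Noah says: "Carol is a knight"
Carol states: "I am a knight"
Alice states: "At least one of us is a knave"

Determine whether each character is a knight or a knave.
Henry is a knave.
Noah is a knave.
Carol is a knave.
Alice is a knight.

Verification:
- Henry (knave) says "Noah always speaks truthfully" - this is FALSE (a lie) because Noah is a knave.
- Noah (knave) says "Carol is a knight" - this is FALSE (a lie) because Carol is a knave.
- Carol (knave) says "I am a knight" - this is FALSE (a lie) because Carol is a knave.
- Alice (knight) says "At least one of us is a knave" - this is TRUE because Henry, Noah, and Carol are knaves.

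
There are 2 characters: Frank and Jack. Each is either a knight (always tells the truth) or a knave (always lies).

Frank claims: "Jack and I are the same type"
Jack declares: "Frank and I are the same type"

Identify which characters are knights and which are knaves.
Frank is a knight.
Jack is a knight.

Verification:
- Frank (knight) says "Jack and I are the same type" - this is TRUE because Frank is a knight and Jack is a knight.
- Jack (knight) says "Frank and I are the same type" - this is TRUE because Jack is a knight and Frank is a knight.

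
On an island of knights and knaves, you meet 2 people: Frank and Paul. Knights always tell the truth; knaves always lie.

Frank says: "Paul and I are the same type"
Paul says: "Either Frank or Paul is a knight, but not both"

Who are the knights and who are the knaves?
Frank is a knave.
Paul is a knight.

Verification:
- Frank (knave) says "Paul and I are the same type" - this is FALSE (a lie) because Frank is a knave and Paul is a knight.
- Paul (knight) says "Either Frank or Paul is a knight, but not both" - this is TRUE because Frank is a knave and Paul is a knight.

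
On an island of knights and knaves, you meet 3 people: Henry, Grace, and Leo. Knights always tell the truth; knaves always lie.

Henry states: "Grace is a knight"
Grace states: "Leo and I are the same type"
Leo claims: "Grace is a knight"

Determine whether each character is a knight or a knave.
Henry is a knight.
Grace is a knight.
Leo is a knight.

Verification:
- Henry (knight) says "Grace is a knight" - this is TRUE because Grace is a knight.
- Grace (knight) says "Leo and I are the same type" - this is TRUE because Grace is a knight and Leo is a knight.
- Leo (knight) says "Grace is a knight" - this is TRUE because Grace is a knight.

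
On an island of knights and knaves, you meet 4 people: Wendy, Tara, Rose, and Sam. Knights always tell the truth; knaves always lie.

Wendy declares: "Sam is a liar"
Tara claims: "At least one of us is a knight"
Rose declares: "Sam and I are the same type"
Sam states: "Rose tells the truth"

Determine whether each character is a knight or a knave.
Wendy is a knave.
Tara is a knight.
Rose is a knight.
Sam is a knight.

Verification:
- Wendy (knave) says "Sam is a liar" - this is FALSE (a lie) because Sam is a knight.
- Tara (knight) says "At least one of us is a knight" - this is TRUE because Tara, Rose, and Sam are knights.
- Rose (knight) says "Sam and I are the same type" - this is TRUE because Rose is a knight and Sam is a knight.
- Sam (knight) says "Rose tells the truth" - this is TRUE because Rose is a knight.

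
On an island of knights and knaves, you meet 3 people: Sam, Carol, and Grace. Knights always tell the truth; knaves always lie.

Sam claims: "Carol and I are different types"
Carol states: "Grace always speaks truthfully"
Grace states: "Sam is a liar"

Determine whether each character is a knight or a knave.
Sam is a knight.
Carol is a knave.
Grace is a knave.

Verification:
- Sam (knight) says "Carol and I are different types" - this is TRUE because Sam is a knight and Carol is a knave.
- Carol (knave) says "Grace always speaks truthfully" - this is FALSE (a lie) because Grace is a knave.
- Grace (knave) says "Sam is a liar" - this is FALSE (a lie) because Sam is a knight.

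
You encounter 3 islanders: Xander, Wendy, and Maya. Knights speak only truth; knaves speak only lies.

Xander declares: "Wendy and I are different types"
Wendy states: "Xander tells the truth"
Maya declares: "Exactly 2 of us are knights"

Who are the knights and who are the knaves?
Xander is a knave.
Wendy is a knave.
Maya is a knave.

Verification:
- Xander (knave) says "Wendy and I are different types" - this is FALSE (a lie) because Xander is a knave and Wendy is a knave.
- Wendy (knave) says "Xander tells the truth" - this is FALSE (a lie) because Xander is a knave.
- Maya (knave) says "Exactly 2 of us are knights" - this is FALSE (a lie) because there are 0 knights.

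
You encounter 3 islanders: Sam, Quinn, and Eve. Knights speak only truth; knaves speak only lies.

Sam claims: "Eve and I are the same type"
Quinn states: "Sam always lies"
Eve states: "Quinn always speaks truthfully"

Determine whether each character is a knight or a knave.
Sam is a knave.
Quinn is a knight.
Eve is a knight.

Verification:
- Sam (knave) says "Eve and I are the same type" - this is FALSE (a lie) because Sam is a knave and Eve is a knight.
- Quinn (knight) says "Sam always lies" - this is TRUE because Sam is a knave.
- Eve (knight) says "Quinn always speaks truthfully" - this is TRUE because Quinn is a knight.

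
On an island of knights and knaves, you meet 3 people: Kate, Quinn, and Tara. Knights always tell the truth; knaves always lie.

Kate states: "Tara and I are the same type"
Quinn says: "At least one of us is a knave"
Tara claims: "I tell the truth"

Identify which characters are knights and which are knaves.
Kate is a knave.
Quinn is a knight.
Tara is a knight.

Verification:
- Kate (knave) says "Tara and I are the same type" - this is FALSE (a lie) because Kate is a knave and Tara is a knight.
- Quinn (knight) says "At least one of us is a knave" - this is TRUE because Kate is a knave.
- Tara (knight) says "I tell the truth" - this is TRUE because Tara is a knight.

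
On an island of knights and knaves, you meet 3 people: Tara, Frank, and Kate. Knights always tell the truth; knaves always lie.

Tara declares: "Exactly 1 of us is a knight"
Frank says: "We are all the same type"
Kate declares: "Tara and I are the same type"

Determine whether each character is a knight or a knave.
Tara is a knight.
Frank is a knave.
Kate is a knave.

Verification:
- Tara (knight) says "Exactly 1 of us is a knight" - this is TRUE because there are 1 knights.
- Frank (knave) says "We are all the same type" - this is FALSE (a lie) because Tara is a knight and Frank and Kate are knaves.
- Kate (knave) says "Tara and I are the same type" - this is FALSE (a lie) because Kate is a knave and Tara is a knight.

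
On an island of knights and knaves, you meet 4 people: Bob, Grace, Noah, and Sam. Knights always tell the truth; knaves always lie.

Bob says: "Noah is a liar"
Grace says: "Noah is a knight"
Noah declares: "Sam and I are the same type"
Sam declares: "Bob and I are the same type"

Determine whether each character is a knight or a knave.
Bob is a knight.
Grace is a knave.
Noah is a knave.
Sam is a knight.

Verification:
- Bob (knight) says "Noah is a liar" - this is TRUE because Noah is a knave.
- Grace (knave) says "Noah is a knight" - this is FALSE (a lie) because Noah is a knave.
- Noah (knave) says "Sam and I are the same type" - this is FALSE (a lie) because Noah is a knave and Sam is a knight.
- Sam (knight) says "Bob and I are the same type" - this is TRUE because Sam is a knight and Bob is a knight.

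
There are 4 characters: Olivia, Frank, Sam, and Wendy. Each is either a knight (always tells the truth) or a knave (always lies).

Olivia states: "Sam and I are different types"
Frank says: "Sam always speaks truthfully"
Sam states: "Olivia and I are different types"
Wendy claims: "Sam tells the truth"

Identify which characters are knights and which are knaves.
Olivia is a knave.
Frank is a knave.
Sam is a knave.
Wendy is a knave.

Verification:
- Olivia (knave) says "Sam and I are different types" - this is FALSE (a lie) because Olivia is a knave and Sam is a knave.
- Frank (knave) says "Sam always speaks truthfully" - this is FALSE (a lie) because Sam is a knave.
- Sam (knave) says "Olivia and I are different types" - this is FALSE (a lie) because Sam is a knave and Olivia is a knave.
- Wendy (knave) says "Sam tells the truth" - this is FALSE (a lie) because Sam is a knave.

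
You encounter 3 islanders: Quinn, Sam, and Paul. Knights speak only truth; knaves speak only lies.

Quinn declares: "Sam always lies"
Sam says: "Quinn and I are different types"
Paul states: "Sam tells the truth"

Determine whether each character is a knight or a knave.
Quinn is a knave.
Sam is a knight.
Paul is a knight.

Verification:
- Quinn (knave) says "Sam always lies" - this is FALSE (a lie) because Sam is a knight.
- Sam (knight) says "Quinn and I are different types" - this is TRUE because Sam is a knight and Quinn is a knave.
- Paul (knight) says "Sam tells the truth" - this is TRUE because Sam is a knight.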